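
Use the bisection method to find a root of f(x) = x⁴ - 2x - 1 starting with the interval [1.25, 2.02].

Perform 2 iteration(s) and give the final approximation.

f(x) = x⁴ - 2x - 1
Initial interval: [1.25, 2.02]

Iteration 1:
  c_1 = (1.250000 + 2.020000)/2 = 1.635000
  f(c_1) = f(1.635000) = 2.876132
  f(a) × f(c) < 0, new interval: [1.250000, 1.635000]
Iteration 2:
  c_2 = (1.250000 + 1.635000)/2 = 1.442500
  f(c_2) = f(1.442500) = 0.444755
  f(a) × f(c) < 0, new interval: [1.250000, 1.442500]

After 2 iteration(s), the approximation is c_2 = 1.442500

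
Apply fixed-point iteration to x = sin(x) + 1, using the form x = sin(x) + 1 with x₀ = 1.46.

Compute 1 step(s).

Equation: x = sin(x) + 1
Fixed-point form: x = sin(x) + 1
x₀ = 1.46

x_1 = g(1.460000) = 1.993868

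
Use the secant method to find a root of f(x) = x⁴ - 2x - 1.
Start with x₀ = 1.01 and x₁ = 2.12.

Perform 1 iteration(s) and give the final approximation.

f(x) = x⁴ - 2x - 1
x₀ = 1.01, x₁ = 2.12

Secant formula: x_{n+1} = x_n - f(x_n)(x_n - x_{n-1})/(f(x_n) - f(x_{n-1}))

Iteration 1:
  f(1.010000) = -1.979396
  f(2.120000) = 14.959631
  x_2 = 2.120000 - 14.959631×(2.120000 - 1.010000)/(14.959631 - (-1.979396))
       = 1.139708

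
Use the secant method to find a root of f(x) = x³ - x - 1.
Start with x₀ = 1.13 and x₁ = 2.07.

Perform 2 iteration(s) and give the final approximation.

f(x) = x³ - x - 1
x₀ = 1.13, x₁ = 2.07

Secant formula: x_{n+1} = x_n - f(x_n)(x_n - x_{n-1})/(f(x_n) - f(x_{n-1}))

Iteration 1:
  f(1.130000) = -0.687103
  f(2.070000) = 5.799743
  x_2 = 2.070000 - 5.799743×(2.070000 - 1.130000)/(5.799743 - (-0.687103))
       = 1.229567
Iteration 2:
  f(2.070000) = 5.799743
  f(1.229567) = -0.370664
  x_3 = 1.229567 - (-0.370664)×(1.229567 - 2.070000)/(-0.370664 - 5.799743)
       = 1.280053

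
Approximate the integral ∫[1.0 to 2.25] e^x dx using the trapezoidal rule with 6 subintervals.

f(x) = e^x
a = 1.0, b = 2.25, n = 6
h = (b - a)/n = 0.208333

Trapezoidal rule: (h/2)[f(x₀) + 2f(x₁) + 2f(x₂) + ... + f(xₙ)]

x_0 = 1.0000, f(x_0) = 2.718282, coefficient = 1
x_1 = 1.2083, f(x_1) = 3.347900, coefficient = 2
x_2 = 1.4167, f(x_2) = 4.123353, coefficient = 2
x_3 = 1.6250, f(x_3) = 5.078419, coefficient = 2
x_4 = 1.8333, f(x_4) = 6.254701, coefficient = 2
x_5 = 2.0417, f(x_5) = 7.703438, coefficient = 2
x_6 = 2.2500, f(x_6) = 9.487736, coefficient = 1

I ≈ (0.208333/2) × 65.221639 = 6.793921
Exact value: 6.769454
Error: 0.024467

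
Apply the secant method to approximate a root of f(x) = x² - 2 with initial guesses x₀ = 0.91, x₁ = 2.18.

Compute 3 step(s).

f(x) = x² - 2
x₀ = 0.91, x₁ = 2.18

Secant formula: x_{n+1} = x_n - f(x_n)(x_n - x_{n-1})/(f(x_n) - f(x_{n-1}))

Iteration 1:
  f(0.910000) = -1.171900
  f(2.180000) = 2.752400
  x_2 = 2.180000 - 2.752400×(2.180000 - 0.910000)/(2.752400 - (-1.171900))
       = 1.289256
Iteration 2:
  f(2.180000) = 2.752400
  f(1.289256) = -0.337820
  x_3 = 1.289256 - (-0.337820)×(1.289256 - 2.180000)/(-0.337820 - 2.752400)
       = 1.386631
Iteration 3:
  f(1.289256) = -0.337820
  f(1.386631) = -0.077255
  x_4 = 1.386631 - (-0.077255)×(1.386631 - 1.289256)/(-0.077255 - (-0.337820))
       = 1.415502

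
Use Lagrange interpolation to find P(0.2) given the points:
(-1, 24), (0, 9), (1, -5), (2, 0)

Lagrange interpolation formula:
P(x) = Σ yᵢ × Lᵢ(x)
where Lᵢ(x) = Π_{j≠i} (x - xⱼ)/(xᵢ - xⱼ)

L_0(0.2) = (0.2 - 0)/(-1 - 0) × (0.2 - 1)/(-1 - 1) × (0.2 - 2)/(-1 - 2) = -0.048000
L_1(0.2) = (0.2 - (-1))/(0 - (-1)) × (0.2 - 1)/(0 - 1) × (0.2 - 2)/(0 - 2) = 0.864000
L_2(0.2) = (0.2 - (-1))/(1 - (-1)) × (0.2 - 0)/(1 - 0) × (0.2 - 2)/(1 - 2) = 0.216000
L_3(0.2) = (0.2 - (-1))/(2 - (-1)) × (0.2 - 0)/(2 - 0) × (0.2 - 1)/(2 - 1) = -0.032000

P(0.2) = 24×L_0(0.2) + 9×L_1(0.2) + (-5)×L_2(0.2) + 0×L_3(0.2)
P(0.2) = 5.544000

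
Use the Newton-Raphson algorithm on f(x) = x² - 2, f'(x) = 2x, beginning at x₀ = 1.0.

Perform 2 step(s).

f(x) = x² - 2
f'(x) = 2x
x₀ = 1.0

Newton-Raphson formula: x_{n+1} = x_n - f(x_n)/f'(x_n)

Iteration 1:
  f(1.000000) = -1.000000
  f'(1.000000) = 2.000000
  x_1 = 1.000000 - (-1.000000)/2.000000 = 1.500000
Iteration 2:
  f(1.500000) = 0.250000
  f'(1.500000) = 3.000000
  x_2 = 1.500000 - 0.250000/3.000000 = 1.416667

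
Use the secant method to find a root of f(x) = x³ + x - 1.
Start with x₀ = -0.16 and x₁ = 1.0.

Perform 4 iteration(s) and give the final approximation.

f(x) = x³ + x - 1
x₀ = -0.16, x₁ = 1.0

Secant formula: x_{n+1} = x_n - f(x_n)(x_n - x_{n-1})/(f(x_n) - f(x_{n-1}))

Iteration 1:
  f(-0.160000) = -1.164096
  f(1.000000) = 1.000000
  x_2 = 1.000000 - 1.000000×(1.000000 - (-0.160000))/(1.000000 - (-1.164096))
       = 0.463979
Iteration 2:
  f(1.000000) = 1.000000
  f(0.463979) = -0.436137
  x_3 = 0.463979 - (-0.436137)×(0.463979 - 1.000000)/(-0.436137 - 1.000000)
       = 0.626762
Iteration 3:
  f(0.463979) = -0.436137
  f(0.626762) = -0.127026
  x_4 = 0.626762 - (-0.127026)×(0.626762 - 0.463979)/(-0.127026 - (-0.436137))
       = 0.693656
Iteration 4:
  f(0.626762) = -0.127026
  f(0.693656) = 0.027416
  x_5 = 0.693656 - 0.027416×(0.693656 - 0.626762)/(0.027416 - (-0.127026))
       = 0.681782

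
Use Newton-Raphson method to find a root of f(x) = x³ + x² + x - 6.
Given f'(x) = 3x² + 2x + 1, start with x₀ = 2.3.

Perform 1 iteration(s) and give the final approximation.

f(x) = x³ + x² + x - 6
f'(x) = 3x² + 2x + 1
x₀ = 2.3

Newton-Raphson formula: x_{n+1} = x_n - f(x_n)/f'(x_n)

Iteration 1:
  f(2.300000) = 13.757000
  f'(2.300000) = 21.470000
  x_1 = 2.300000 - 13.757000/21.470000 = 1.659245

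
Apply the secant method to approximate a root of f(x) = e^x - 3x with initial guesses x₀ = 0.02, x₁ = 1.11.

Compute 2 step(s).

f(x) = e^x - 3x
x₀ = 0.02, x₁ = 1.11

Secant formula: x_{n+1} = x_n - f(x_n)(x_n - x_{n-1})/(f(x_n) - f(x_{n-1}))

Iteration 1:
  f(0.020000) = 0.960201
  f(1.110000) = -0.295642
  x_2 = 1.110000 - (-0.295642)×(1.110000 - 0.020000)/(-0.295642 - 0.960201)
       = 0.853400
Iteration 2:
  f(1.110000) = -0.295642
  f(0.853400) = -0.212585
  x_3 = 0.853400 - (-0.212585)×(0.853400 - 1.110000)/(-0.212585 - (-0.295642))
       = 0.196630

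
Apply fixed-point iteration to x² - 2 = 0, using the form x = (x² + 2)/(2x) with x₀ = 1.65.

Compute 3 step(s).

Equation: x² - 2 = 0
Fixed-point form: x = (x² + 2)/(2x)
x₀ = 1.65

x_1 = g(1.650000) = 1.431061
x_2 = g(1.431061) = 1.414313
x_3 = g(1.414313) = 1.414214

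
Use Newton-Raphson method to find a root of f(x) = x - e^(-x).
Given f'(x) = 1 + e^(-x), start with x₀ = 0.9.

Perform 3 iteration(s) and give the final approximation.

f(x) = x - e^(-x)
f'(x) = 1 + e^(-x)
x₀ = 0.9

Newton-Raphson formula: x_{n+1} = x_n - f(x_n)/f'(x_n)

Iteration 1:
  f(0.900000) = 0.493430
  f'(0.900000) = 1.406570
  x_1 = 0.900000 - 0.493430/1.406570 = 0.549196
Iteration 2:
  f(0.549196) = -0.028218
  f'(0.549196) = 1.577414
  x_2 = 0.549196 - (-0.028218)/1.577414 = 0.567085
Iteration 3:
  f(0.567085) = -0.000092
  f'(0.567085) = 1.567177
  x_3 = 0.567085 - (-0.000092)/1.567177 = 0.567143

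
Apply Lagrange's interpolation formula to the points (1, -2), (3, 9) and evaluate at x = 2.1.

Lagrange interpolation formula:
P(x) = Σ yᵢ × Lᵢ(x)
where Lᵢ(x) = Π_{j≠i} (x - xⱼ)/(xᵢ - xⱼ)

L_0(2.1) = (2.1 - 3)/(1 - 3) = 0.450000
L_1(2.1) = (2.1 - 1)/(3 - 1) = 0.550000

P(2.1) = (-2)×L_0(2.1) + 9×L_1(2.1)
P(2.1) = 4.050000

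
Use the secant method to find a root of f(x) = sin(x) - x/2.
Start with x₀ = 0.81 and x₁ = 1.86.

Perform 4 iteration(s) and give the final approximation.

f(x) = sin(x) - x/2
x₀ = 0.81, x₁ = 1.86

Secant formula: x_{n+1} = x_n - f(x_n)(x_n - x_{n-1})/(f(x_n) - f(x_{n-1}))

Iteration 1:
  f(0.810000) = 0.319287
  f(1.860000) = 0.028471
  x_2 = 1.860000 - 0.028471×(1.860000 - 0.810000)/(0.028471 - 0.319287)
       = 1.962796
Iteration 2:
  f(1.860000) = 0.028471
  f(1.962796) = -0.057251
  x_3 = 1.962796 - (-0.057251)×(1.962796 - 1.860000)/(-0.057251 - 0.028471)
       = 1.894142
Iteration 3:
  f(1.962796) = -0.057251
  f(1.894142) = 0.001107
  x_4 = 1.894142 - 0.001107×(1.894142 - 1.962796)/(0.001107 - (-0.057251))
       = 1.895444
Iteration 4:
  f(1.894142) = 0.001107
  f(1.895444) = 0.000041
  x_5 = 1.895444 - 0.000041×(1.895444 - 1.894142)/(0.000041 - 0.001107)
       = 1.895494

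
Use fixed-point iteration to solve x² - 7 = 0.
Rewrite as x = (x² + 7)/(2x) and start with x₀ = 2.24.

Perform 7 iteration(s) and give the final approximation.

Equation: x² - 7 = 0
Fixed-point form: x = (x² + 7)/(2x)
x₀ = 2.24

x_1 = g(2.240000) = 2.682500
x_2 = g(2.682500) = 2.646003
x_3 = g(2.646003) = 2.645751
x_4 = g(2.645751) = 2.645751
x_5 = g(2.645751) = 2.645751
x_6 = g(2.645751) = 2.645751
x_7 = g(2.645751) = 2.645751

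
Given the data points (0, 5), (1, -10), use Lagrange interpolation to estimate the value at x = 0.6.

Lagrange interpolation formula:
P(x) = Σ yᵢ × Lᵢ(x)
where Lᵢ(x) = Π_{j≠i} (x - xⱼ)/(xᵢ - xⱼ)

L_0(0.6) = (0.6 - 1)/(0 - 1) = 0.400000
L_1(0.6) = (0.6 - 0)/(1 - 0) = 0.600000

P(0.6) = 5×L_0(0.6) + (-10)×L_1(0.6)
P(0.6) = -4.000000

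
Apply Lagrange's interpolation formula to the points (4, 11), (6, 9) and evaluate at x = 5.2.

Lagrange interpolation formula:
P(x) = Σ yᵢ × Lᵢ(x)
where Lᵢ(x) = Π_{j≠i} (x - xⱼ)/(xᵢ - xⱼ)

L_0(5.2) = (5.2 - 6)/(4 - 6) = 0.400000
L_1(5.2) = (5.2 - 4)/(6 - 4) = 0.600000

P(5.2) = 11×L_0(5.2) + 9×L_1(5.2)
P(5.2) = 9.800000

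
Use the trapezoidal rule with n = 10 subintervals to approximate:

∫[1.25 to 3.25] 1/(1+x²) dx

f(x) = 1/(1+x²)
a = 1.25, b = 3.25, n = 10
h = (b - a)/n = 0.200000

Trapezoidal rule: (h/2)[f(x₀) + 2f(x₁) + 2f(x₂) + ... + f(xₙ)]

x_0 = 1.2500, f(x_0) = 0.390244, coefficient = 1
x_1 = 1.4500, f(x_1) = 0.322321, coefficient = 2
x_2 = 1.6500, f(x_2) = 0.268637, coefficient = 2
x_3 = 1.8500, f(x_3) = 0.226116, coefficient = 2
x_4 = 2.0500, f(x_4) = 0.192215, coefficient = 2
x_5 = 2.2500, f(x_5) = 0.164948, coefficient = 2
x_6 = 2.4500, f(x_6) = 0.142806, coefficient = 2
x_7 = 2.6500, f(x_7) = 0.124649, coefficient = 2
x_8 = 2.8500, f(x_8) = 0.109619, coefficient = 2
x_9 = 3.0500, f(x_9) = 0.097064, coefficient = 2
x_10 = 3.2500, f(x_10) = 0.086486, coefficient = 1

I ≈ (0.200000/2) × 3.773482 = 0.377348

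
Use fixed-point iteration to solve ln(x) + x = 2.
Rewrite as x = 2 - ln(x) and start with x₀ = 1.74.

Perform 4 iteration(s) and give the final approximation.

Equation: ln(x) + x = 2
Fixed-point form: x = 2 - ln(x)
x₀ = 1.74

x_1 = g(1.740000) = 1.446115
x_2 = g(1.446115) = 1.631119
x_3 = g(1.631119) = 1.510733
x_4 = g(1.510733) = 1.587405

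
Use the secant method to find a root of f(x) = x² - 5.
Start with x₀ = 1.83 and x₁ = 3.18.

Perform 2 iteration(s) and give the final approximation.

f(x) = x² - 5
x₀ = 1.83, x₁ = 3.18

Secant formula: x_{n+1} = x_n - f(x_n)(x_n - x_{n-1})/(f(x_n) - f(x_{n-1}))

Iteration 1:
  f(1.830000) = -1.651100
  f(3.180000) = 5.112400
  x_2 = 3.180000 - 5.112400×(3.180000 - 1.830000)/(5.112400 - (-1.651100))
       = 2.159561
Iteration 2:
  f(3.180000) = 5.112400
  f(2.159561) = -0.336297
  x_3 = 2.159561 - (-0.336297)×(2.159561 - 3.180000)/(-0.336297 - 5.112400)
       = 2.222543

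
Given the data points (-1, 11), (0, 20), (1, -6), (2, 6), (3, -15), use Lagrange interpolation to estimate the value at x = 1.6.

Lagrange interpolation formula:
P(x) = Σ yᵢ × Lᵢ(x)
where Lᵢ(x) = Π_{j≠i} (x - xⱼ)/(xᵢ - xⱼ)

L_0(1.6) = (1.6 - 0)/(-1 - 0) × (1.6 - 1)/(-1 - 1) × (1.6 - 2)/(-1 - 2) × (1.6 - 3)/(-1 - 3) = 0.022400
L_1(1.6) = (1.6 - (-1))/(0 - (-1)) × (1.6 - 1)/(0 - 1) × (1.6 - 2)/(0 - 2) × (1.6 - 3)/(0 - 3) = -0.145600
L_2(1.6) = (1.6 - (-1))/(1 - (-1)) × (1.6 - 0)/(1 - 0) × (1.6 - 2)/(1 - 2) × (1.6 - 3)/(1 - 3) = 0.582400
L_3(1.6) = (1.6 - (-1))/(2 - (-1)) × (1.6 - 0)/(2 - 0) × (1.6 - 1)/(2 - 1) × (1.6 - 3)/(2 - 3) = 0.582400
L_4(1.6) = (1.6 - (-1))/(3 - (-1)) × (1.6 - 0)/(3 - 0) × (1.6 - 1)/(3 - 1) × (1.6 - 2)/(3 - 2) = -0.041600

P(1.6) = 11×L_0(1.6) + 20×L_1(1.6) + (-6)×L_2(1.6) + 6×L_3(1.6) + (-15)×L_4(1.6)
P(1.6) = -2.041600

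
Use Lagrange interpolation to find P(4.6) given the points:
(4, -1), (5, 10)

Lagrange interpolation formula:
P(x) = Σ yᵢ × Lᵢ(x)
where Lᵢ(x) = Π_{j≠i} (x - xⱼ)/(xᵢ - xⱼ)

L_0(4.6) = (4.6 - 5)/(4 - 5) = 0.400000
L_1(4.6) = (4.6 - 4)/(5 - 4) = 0.600000

P(4.6) = (-1)×L_0(4.6) + 10×L_1(4.6)
P(4.6) = 5.600000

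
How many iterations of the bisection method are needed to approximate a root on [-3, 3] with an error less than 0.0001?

We need (b-a)/2^n ≤ 0.0001
(3 - (-3))/2^n ≤ 0.0001
6/2^n ≤ 0.0001
2^n ≥ 60000
n ≥ log₂(60000) = 15.87
n ≥ 16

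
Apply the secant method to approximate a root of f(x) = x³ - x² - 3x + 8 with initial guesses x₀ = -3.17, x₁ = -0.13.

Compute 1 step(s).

f(x) = x³ - x² - 3x + 8
x₀ = -3.17, x₁ = -0.13

Secant formula: x_{n+1} = x_n - f(x_n)(x_n - x_{n-1})/(f(x_n) - f(x_{n-1}))

Iteration 1:
  f(-3.170000) = -24.393913
  f(-0.130000) = 8.370903
  x_2 = -0.130000 - 8.370903×(-0.130000 - (-3.170000))/(8.370903 - (-24.393913))
       = -0.906673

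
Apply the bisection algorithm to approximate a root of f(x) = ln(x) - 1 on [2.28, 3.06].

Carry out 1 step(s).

f(x) = ln(x) - 1
Initial interval: [2.28, 3.06]

Iteration 1:
  c_1 = (2.280000 + 3.060000)/2 = 2.670000
  f(c_1) = f(2.670000) = -0.017922
  f(a) × f(c) ≥ 0, new interval: [2.670000, 3.060000]

After 1 iteration(s), the approximation is c_1 = 2.670000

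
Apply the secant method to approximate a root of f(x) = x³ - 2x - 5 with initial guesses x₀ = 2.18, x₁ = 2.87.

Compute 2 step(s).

f(x) = x³ - 2x - 5
x₀ = 2.18, x₁ = 2.87

Secant formula: x_{n+1} = x_n - f(x_n)(x_n - x_{n-1})/(f(x_n) - f(x_{n-1}))

Iteration 1:
  f(2.180000) = 1.000232
  f(2.870000) = 12.899903
  x_2 = 2.870000 - 12.899903×(2.870000 - 2.180000)/(12.899903 - 1.000232)
       = 2.122002
Iteration 2:
  f(2.870000) = 12.899903
  f(2.122002) = 0.311140
  x_3 = 2.122002 - 0.311140×(2.122002 - 2.870000)/(0.311140 - 12.899903)
       = 2.103514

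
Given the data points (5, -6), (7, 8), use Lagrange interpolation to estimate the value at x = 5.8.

Lagrange interpolation formula:
P(x) = Σ yᵢ × Lᵢ(x)
where Lᵢ(x) = Π_{j≠i} (x - xⱼ)/(xᵢ - xⱼ)

L_0(5.8) = (5.8 - 7)/(5 - 7) = 0.600000
L_1(5.8) = (5.8 - 5)/(7 - 5) = 0.400000

P(5.8) = (-6)×L_0(5.8) + 8×L_1(5.8)
P(5.8) = -0.400000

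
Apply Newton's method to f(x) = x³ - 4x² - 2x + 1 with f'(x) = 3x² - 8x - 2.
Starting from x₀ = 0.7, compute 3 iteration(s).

f(x) = x³ - 4x² - 2x + 1
f'(x) = 3x² - 8x - 2
x₀ = 0.7

Newton-Raphson formula: x_{n+1} = x_n - f(x_n)/f'(x_n)

Iteration 1:
  f(0.700000) = -2.017000
  f'(0.700000) = -6.130000
  x_1 = 0.700000 - (-2.017000)/(-6.130000) = 0.370962
Iteration 2:
  f(0.370962) = -0.241328
  f'(0.370962) = -4.554860
  x_2 = 0.370962 - (-0.241328)/(-4.554860) = 0.317980
Iteration 3:
  f(0.317980) = -0.008253
  f'(0.317980) = -4.240506
  x_3 = 0.317980 - (-0.008253)/(-4.240506) = 0.316034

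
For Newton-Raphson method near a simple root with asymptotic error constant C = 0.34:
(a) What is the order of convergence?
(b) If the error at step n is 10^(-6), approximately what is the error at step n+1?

(a) Newton-Raphson has quadratic (order 2) convergence near simple roots.
    This means |e_{n+1}| ≈ C|e_n|².

(b) With |e_n| = 10^(-6) and C = 0.34:
    |e_{n+1}| ≈ 0.34 × (10^(-6))² = 0.34 × 10^(-12)

(a) 2 (quadratic); (b) |e_{n+1}| ≈ 3.400e-13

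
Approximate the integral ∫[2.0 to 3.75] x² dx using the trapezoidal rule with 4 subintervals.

f(x) = x²
a = 2.0, b = 3.75, n = 4
h = (b - a)/n = 0.437500

Trapezoidal rule: (h/2)[f(x₀) + 2f(x₁) + 2f(x₂) + ... + f(xₙ)]

x_0 = 2.0000, f(x_0) = 4.000000, coefficient = 1
x_1 = 2.4375, f(x_1) = 5.941406, coefficient = 2
x_2 = 2.8750, f(x_2) = 8.265625, coefficient = 2
x_3 = 3.3125, f(x_3) = 10.972656, coefficient = 2
x_4 = 3.7500, f(x_4) = 14.062500, coefficient = 1

I ≈ (0.437500/2) × 68.421875 = 14.967285
Exact value: 14.911458
Error: 0.055827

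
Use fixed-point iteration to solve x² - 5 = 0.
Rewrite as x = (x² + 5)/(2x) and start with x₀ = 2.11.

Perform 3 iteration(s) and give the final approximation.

Equation: x² - 5 = 0
Fixed-point form: x = (x² + 5)/(2x)
x₀ = 2.11

x_1 = g(2.110000) = 2.239834
x_2 = g(2.239834) = 2.236071
x_3 = g(2.236071) = 2.236068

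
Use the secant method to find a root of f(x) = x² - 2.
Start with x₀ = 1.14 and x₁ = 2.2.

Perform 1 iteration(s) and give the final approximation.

f(x) = x² - 2
x₀ = 1.14, x₁ = 2.2

Secant formula: x_{n+1} = x_n - f(x_n)(x_n - x_{n-1})/(f(x_n) - f(x_{n-1}))

Iteration 1:
  f(1.140000) = -0.700400
  f(2.200000) = 2.840000
  x_2 = 2.200000 - 2.840000×(2.200000 - 1.140000)/(2.840000 - (-0.700400))
       = 1.349701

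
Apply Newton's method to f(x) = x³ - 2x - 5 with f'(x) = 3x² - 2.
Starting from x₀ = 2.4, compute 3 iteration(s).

f(x) = x³ - 2x - 5
f'(x) = 3x² - 2
x₀ = 2.4

Newton-Raphson formula: x_{n+1} = x_n - f(x_n)/f'(x_n)

Iteration 1:
  f(2.400000) = 4.024000
  f'(2.400000) = 15.280000
  x_1 = 2.400000 - 4.024000/15.280000 = 2.136649
Iteration 2:
  f(2.136649) = 0.481082
  f'(2.136649) = 11.695810
  x_2 = 2.136649 - 0.481082/11.695810 = 2.095516
Iteration 3:
  f(2.095516) = 0.010775
  f'(2.095516) = 11.173567
  x_3 = 2.095516 - 0.010775/11.173567 = 2.094552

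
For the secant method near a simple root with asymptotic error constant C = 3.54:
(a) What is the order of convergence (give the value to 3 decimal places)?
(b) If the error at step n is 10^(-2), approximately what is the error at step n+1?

(a) Secant method has superlinear convergence with order φ = (1+√5)/2 ≈ 1.618.
    This means |e_{n+1}| ≈ C|e_n|^1.618.

(b) With |e_n| = 10^(-2) and C = 3.54:
    |e_{n+1}| ≈ 3.54 × (10^(-2))^1.618 = 3.54 × 10^(-3.24)

(a) ≈ 1.618 (golden ratio); (b) |e_{n+1}| ≈ 2.056e-03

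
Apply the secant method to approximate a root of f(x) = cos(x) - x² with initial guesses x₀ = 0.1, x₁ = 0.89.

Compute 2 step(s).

f(x) = cos(x) - x²
x₀ = 0.1, x₁ = 0.89

Secant formula: x_{n+1} = x_n - f(x_n)(x_n - x_{n-1})/(f(x_n) - f(x_{n-1}))

Iteration 1:
  f(0.100000) = 0.985004
  f(0.890000) = -0.162688
  x_2 = 0.890000 - (-0.162688)×(0.890000 - 0.100000)/(-0.162688 - 0.985004)
       = 0.778016
Iteration 2:
  f(0.890000) = -0.162688
  f(0.778016) = 0.106999
  x_3 = 0.778016 - 0.106999×(0.778016 - 0.890000)/(0.106999 - (-0.162688))
       = 0.822446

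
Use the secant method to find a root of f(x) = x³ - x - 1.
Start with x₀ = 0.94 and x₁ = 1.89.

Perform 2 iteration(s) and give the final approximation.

f(x) = x³ - x - 1
x₀ = 0.94, x₁ = 1.89

Secant formula: x_{n+1} = x_n - f(x_n)(x_n - x_{n-1})/(f(x_n) - f(x_{n-1}))

Iteration 1:
  f(0.940000) = -1.109416
  f(1.890000) = 3.861269
  x_2 = 1.890000 - 3.861269×(1.890000 - 0.940000)/(3.861269 - (-1.109416))
       = 1.152032
Iteration 2:
  f(1.890000) = 3.861269
  f(1.152032) = -0.623080
  x_3 = 1.152032 - (-0.623080)×(1.152032 - 1.890000)/(-0.623080 - 3.861269)
       = 1.254570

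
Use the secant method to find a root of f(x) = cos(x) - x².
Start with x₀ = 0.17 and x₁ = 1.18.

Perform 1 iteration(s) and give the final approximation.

f(x) = cos(x) - x²
x₀ = 0.17, x₁ = 1.18

Secant formula: x_{n+1} = x_n - f(x_n)(x_n - x_{n-1})/(f(x_n) - f(x_{n-1}))

Iteration 1:
  f(0.170000) = 0.956685
  f(1.180000) = -1.011475
  x_2 = 1.180000 - (-1.011475)×(1.180000 - 0.170000)/(-1.011475 - 0.956685)
       = 0.660942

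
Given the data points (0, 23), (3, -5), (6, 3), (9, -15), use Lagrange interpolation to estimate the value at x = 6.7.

Lagrange interpolation formula:
P(x) = Σ yᵢ × Lᵢ(x)
where Lᵢ(x) = Π_{j≠i} (x - xⱼ)/(xᵢ - xⱼ)

L_0(6.7) = (6.7 - 3)/(0 - 3) × (6.7 - 6)/(0 - 6) × (6.7 - 9)/(0 - 9) = 0.036772
L_1(6.7) = (6.7 - 0)/(3 - 0) × (6.7 - 6)/(3 - 6) × (6.7 - 9)/(3 - 9) = -0.199759
L_2(6.7) = (6.7 - 0)/(6 - 0) × (6.7 - 3)/(6 - 3) × (6.7 - 9)/(6 - 9) = 1.055870
L_3(6.7) = (6.7 - 0)/(9 - 0) × (6.7 - 3)/(9 - 3) × (6.7 - 6)/(9 - 6) = 0.107117

P(6.7) = 23×L_0(6.7) + (-5)×L_1(6.7) + 3×L_2(6.7) + (-15)×L_3(6.7)
P(6.7) = 3.405395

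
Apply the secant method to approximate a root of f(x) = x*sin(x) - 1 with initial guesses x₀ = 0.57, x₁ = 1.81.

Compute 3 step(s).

f(x) = x*sin(x) - 1
x₀ = 0.57, x₁ = 1.81

Secant formula: x_{n+1} = x_n - f(x_n)(x_n - x_{n-1})/(f(x_n) - f(x_{n-1}))

Iteration 1:
  f(0.570000) = -0.692410
  f(1.810000) = 0.758464
  x_2 = 1.810000 - 0.758464×(1.810000 - 0.570000)/(0.758464 - (-0.692410))
       = 1.161773
Iteration 2:
  f(1.810000) = 0.758464
  f(1.161773) = 0.065938
  x_3 = 1.161773 - 0.065938×(1.161773 - 1.810000)/(0.065938 - 0.758464)
       = 1.100053
Iteration 3:
  f(1.161773) = 0.065938
  f(1.100053) = -0.019599
  x_4 = 1.100053 - (-0.019599)×(1.100053 - 1.161773)/(-0.019599 - 0.065938)
       = 1.114194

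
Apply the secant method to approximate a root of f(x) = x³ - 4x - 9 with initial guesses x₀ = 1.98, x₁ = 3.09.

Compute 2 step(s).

f(x) = x³ - 4x - 9
x₀ = 1.98, x₁ = 3.09

Secant formula: x_{n+1} = x_n - f(x_n)(x_n - x_{n-1})/(f(x_n) - f(x_{n-1}))

Iteration 1:
  f(1.980000) = -9.157608
  f(3.090000) = 8.143629
  x_2 = 3.090000 - 8.143629×(3.090000 - 1.980000)/(8.143629 - (-9.157608))
       = 2.567527
Iteration 2:
  f(3.090000) = 8.143629
  f(2.567527) = -2.344469
  x_3 = 2.567527 - (-2.344469)×(2.567527 - 3.090000)/(-2.344469 - 8.143629)
       = 2.684319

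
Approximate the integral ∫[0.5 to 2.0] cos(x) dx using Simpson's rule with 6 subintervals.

f(x) = cos(x)
a = 0.5, b = 2.0, n = 6
h = (b - a)/n = 0.250000

Simpson's rule: (h/3)[f(x₀) + 4f(x₁) + 2f(x₂) + ... + f(xₙ)]

x_0 = 0.5000, f(x_0) = 0.877583, coefficient = 1
x_1 = 0.7500, f(x_1) = 0.731689, coefficient = 4
x_2 = 1.0000, f(x_2) = 0.540302, coefficient = 2
x_3 = 1.2500, f(x_3) = 0.315322, coefficient = 4
x_4 = 1.5000, f(x_4) = 0.070737, coefficient = 2
x_5 = 1.7500, f(x_5) = -0.178246, coefficient = 4
x_6 = 2.0000, f(x_6) = -0.416147, coefficient = 1

I ≈ (0.250000/3) × 5.158575 = 0.429881
Exact value: 0.429872
Error: 0.000009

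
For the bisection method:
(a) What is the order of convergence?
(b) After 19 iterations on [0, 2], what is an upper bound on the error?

(a) Bisection has linear (order 1) convergence; the error is halved each step.

(b) Error bound = (b-a)/2^n = (2 - 0)/2^{19}
    = 2/2^{19}

(a) 1 (linear); (b) error ≤ 3.81e-06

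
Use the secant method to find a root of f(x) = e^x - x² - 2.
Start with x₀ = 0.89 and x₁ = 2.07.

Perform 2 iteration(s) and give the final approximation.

f(x) = e^x - x² - 2
x₀ = 0.89, x₁ = 2.07

Secant formula: x_{n+1} = x_n - f(x_n)(x_n - x_{n-1})/(f(x_n) - f(x_{n-1}))

Iteration 1:
  f(0.890000) = -0.356970
  f(2.070000) = 1.639923
  x_2 = 2.070000 - 1.639923×(2.070000 - 0.890000)/(1.639923 - (-0.356970))
       = 1.100940
Iteration 2:
  f(2.070000) = 1.639923
  f(1.100940) = -0.205077
  x_3 = 1.100940 - (-0.205077)×(1.100940 - 2.070000)/(-0.205077 - 1.639923)
       = 1.208654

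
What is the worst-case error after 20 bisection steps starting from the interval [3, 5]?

Bisection error bound: |error| ≤ (b-a)/2^n
|error| ≤ (5 - 3)/2^20 = 2/2^20
|error| ≤ 0.0000019073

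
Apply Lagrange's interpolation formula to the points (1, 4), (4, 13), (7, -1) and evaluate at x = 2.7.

Lagrange interpolation formula:
P(x) = Σ yᵢ × Lᵢ(x)
where Lᵢ(x) = Π_{j≠i} (x - xⱼ)/(xᵢ - xⱼ)

L_0(2.7) = (2.7 - 4)/(1 - 4) × (2.7 - 7)/(1 - 7) = 0.310556
L_1(2.7) = (2.7 - 1)/(4 - 1) × (2.7 - 7)/(4 - 7) = 0.812222
L_2(2.7) = (2.7 - 1)/(7 - 1) × (2.7 - 4)/(7 - 4) = -0.122778

P(2.7) = 4×L_0(2.7) + 13×L_1(2.7) + (-1)×L_2(2.7)
P(2.7) = 11.923889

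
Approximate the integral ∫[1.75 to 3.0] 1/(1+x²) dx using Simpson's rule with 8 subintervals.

f(x) = 1/(1+x²)
a = 1.75, b = 3.0, n = 8
h = (b - a)/n = 0.156250

Simpson's rule: (h/3)[f(x₀) + 4f(x₁) + 2f(x₂) + ... + f(xₙ)]

x_0 = 1.7500, f(x_0) = 0.246154, coefficient = 1
x_1 = 1.9062, f(x_1) = 0.215806, coefficient = 4
x_2 = 2.0625, f(x_2) = 0.190335, coefficient = 2
x_3 = 2.2188, f(x_3) = 0.168838, coefficient = 4
x_4 = 2.3750, f(x_4) = 0.150588, coefficient = 2
x_5 = 2.5312, f(x_5) = 0.135003, coefficient = 4
x_6 = 2.6875, f(x_6) = 0.121615, coefficient = 2
x_7 = 2.8438, f(x_7) = 0.110048, coefficient = 4
x_8 = 3.0000, f(x_8) = 0.100000, coefficient = 1

I ≈ (0.156250/3) × 3.790011 = 0.197396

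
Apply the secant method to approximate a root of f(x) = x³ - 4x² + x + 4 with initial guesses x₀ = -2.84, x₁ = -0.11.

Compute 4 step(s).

f(x) = x³ - 4x² + x + 4
x₀ = -2.84, x₁ = -0.11

Secant formula: x_{n+1} = x_n - f(x_n)(x_n - x_{n-1})/(f(x_n) - f(x_{n-1}))

Iteration 1:
  f(-2.840000) = -54.008704
  f(-0.110000) = 3.840269
  x_2 = -0.110000 - 3.840269×(-0.110000 - (-2.840000))/(3.840269 - (-54.008704))
       = -0.291229
Iteration 2:
  f(-0.110000) = 3.840269
  f(-0.291229) = 3.344812
  x_3 = -0.291229 - 3.344812×(-0.291229 - (-0.110000))/(3.344812 - 3.840269)
       = -1.514702
Iteration 3:
  f(-0.291229) = 3.344812
  f(-1.514702) = -10.167205
  x_4 = -1.514702 - (-10.167205)×(-1.514702 - (-0.291229))/(-10.167205 - 3.344812)
       = -0.594092
Iteration 4:
  f(-1.514702) = -10.167205
  f(-0.594092) = 1.784444
  x_5 = -0.594092 - 1.784444×(-0.594092 - (-1.514702))/(1.784444 - (-10.167205))
       = -0.731544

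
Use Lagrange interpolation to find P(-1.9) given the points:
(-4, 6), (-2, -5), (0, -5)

Lagrange interpolation formula:
P(x) = Σ yᵢ × Lᵢ(x)
where Lᵢ(x) = Π_{j≠i} (x - xⱼ)/(xᵢ - xⱼ)

L_0(-1.9) = (-1.9 - (-2))/(-4 - (-2)) × (-1.9 - 0)/(-4 - 0) = -0.023750
L_1(-1.9) = (-1.9 - (-4))/(-2 - (-4)) × (-1.9 - 0)/(-2 - 0) = 0.997500
L_2(-1.9) = (-1.9 - (-4))/(0 - (-4)) × (-1.9 - (-2))/(0 - (-2)) = 0.026250

P(-1.9) = 6×L_0(-1.9) + (-5)×L_1(-1.9) + (-5)×L_2(-1.9)
P(-1.9) = -5.261250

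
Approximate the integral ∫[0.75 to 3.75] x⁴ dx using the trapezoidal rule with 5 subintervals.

f(x) = x⁴
a = 0.75, b = 3.75, n = 5
h = (b - a)/n = 0.600000

Trapezoidal rule: (h/2)[f(x₀) + 2f(x₁) + 2f(x₂) + ... + f(xₙ)]

x_0 = 0.7500, f(x_0) = 0.316406, coefficient = 1
x_1 = 1.3500, f(x_1) = 3.321506, coefficient = 2
x_2 = 1.9500, f(x_2) = 14.459006, coefficient = 2
x_3 = 2.5500, f(x_3) = 42.282506, coefficient = 2
x_4 = 3.1500, f(x_4) = 98.456006, coefficient = 2
x_5 = 3.7500, f(x_5) = 197.753906, coefficient = 1

I ≈ (0.600000/2) × 515.108362 = 154.532509
Exact value: 148.267969
Error: 6.264540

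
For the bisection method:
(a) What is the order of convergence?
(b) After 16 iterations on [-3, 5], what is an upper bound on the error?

(a) Bisection has linear (order 1) convergence; the error is halved each step.

(b) Error bound = (b-a)/2^n = (5 - (-3))/2^{16}
    = 8/2^{16}

(a) 1 (linear); (b) error ≤ 1.22e-04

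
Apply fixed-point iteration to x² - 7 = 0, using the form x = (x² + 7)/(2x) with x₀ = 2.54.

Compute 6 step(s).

Equation: x² - 7 = 0
Fixed-point form: x = (x² + 7)/(2x)
x₀ = 2.54

x_1 = g(2.540000) = 2.647953
x_2 = g(2.647953) = 2.645752
x_3 = g(2.645752) = 2.645751
x_4 = g(2.645751) = 2.645751
x_5 = g(2.645751) = 2.645751
x_6 = g(2.645751) = 2.645751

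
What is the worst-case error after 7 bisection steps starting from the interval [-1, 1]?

Bisection error bound: |error| ≤ (b-a)/2^n
|error| ≤ (1 - (-1))/2^7 = 2/2^7
|error| ≤ 0.0156250000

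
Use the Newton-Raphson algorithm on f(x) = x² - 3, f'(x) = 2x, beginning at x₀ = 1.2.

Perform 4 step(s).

f(x) = x² - 3
f'(x) = 2x
x₀ = 1.2

Newton-Raphson formula: x_{n+1} = x_n - f(x_n)/f'(x_n)

Iteration 1:
  f(1.200000) = -1.560000
  f'(1.200000) = 2.400000
  x_1 = 1.200000 - (-1.560000)/2.400000 = 1.850000
Iteration 2:
  f(1.850000) = 0.422500
  f'(1.850000) = 3.700000
  x_2 = 1.850000 - 0.422500/3.700000 = 1.735811
Iteration 3:
  f(1.735811) = 0.013039
  f'(1.735811) = 3.471622
  x_3 = 1.735811 - 0.013039/3.471622 = 1.732055
Iteration 4:
  f(1.732055) = 0.000014
  f'(1.732055) = 3.464110
  x_4 = 1.732055 - 0.000014/3.464110 = 1.732051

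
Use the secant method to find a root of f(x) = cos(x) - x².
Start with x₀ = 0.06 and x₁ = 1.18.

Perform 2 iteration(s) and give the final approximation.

f(x) = cos(x) - x²
x₀ = 0.06, x₁ = 1.18

Secant formula: x_{n+1} = x_n - f(x_n)(x_n - x_{n-1})/(f(x_n) - f(x_{n-1}))

Iteration 1:
  f(0.060000) = 0.994601
  f(1.180000) = -1.011475
  x_2 = 1.180000 - (-1.011475)×(1.180000 - 0.060000)/(-1.011475 - 0.994601)
       = 0.615289
Iteration 2:
  f(1.180000) = -1.011475
  f(0.615289) = 0.438025
  x_3 = 0.615289 - 0.438025×(0.615289 - 1.180000)/(0.438025 - (-1.011475))
       = 0.785940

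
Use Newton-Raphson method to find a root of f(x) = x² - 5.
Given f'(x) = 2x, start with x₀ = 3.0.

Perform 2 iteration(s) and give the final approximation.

f(x) = x² - 5
f'(x) = 2x
x₀ = 3.0

Newton-Raphson formula: x_{n+1} = x_n - f(x_n)/f'(x_n)

Iteration 1:
  f(3.000000) = 4.000000
  f'(3.000000) = 6.000000
  x_1 = 3.000000 - 4.000000/6.000000 = 2.333333
Iteration 2:
  f(2.333333) = 0.444444
  f'(2.333333) = 4.666667
  x_2 = 2.333333 - 0.444444/4.666667 = 2.238095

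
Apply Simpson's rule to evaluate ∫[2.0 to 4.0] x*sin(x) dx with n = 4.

f(x) = x*sin(x)
a = 2.0, b = 4.0, n = 4
h = (b - a)/n = 0.500000

Simpson's rule: (h/3)[f(x₀) + 4f(x₁) + 2f(x₂) + ... + f(xₙ)]

x_0 = 2.0000, f(x_0) = 1.818595, coefficient = 1
x_1 = 2.5000, f(x_1) = 1.496180, coefficient = 4
x_2 = 3.0000, f(x_2) = 0.423360, coefficient = 2
x_3 = 3.5000, f(x_3) = -1.227741, coefficient = 4
x_4 = 4.0000, f(x_4) = -3.027210, coefficient = 1

I ≈ (0.500000/3) × 0.711861 = 0.118644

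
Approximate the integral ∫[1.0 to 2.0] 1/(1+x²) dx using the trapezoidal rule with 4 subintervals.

f(x) = 1/(1+x²)
a = 1.0, b = 2.0, n = 4
h = (b - a)/n = 0.250000

Trapezoidal rule: (h/2)[f(x₀) + 2f(x₁) + 2f(x₂) + ... + f(xₙ)]

x_0 = 1.0000, f(x_0) = 0.500000, coefficient = 1
x_1 = 1.2500, f(x_1) = 0.390244, coefficient = 2
x_2 = 1.5000, f(x_2) = 0.307692, coefficient = 2
x_3 = 1.7500, f(x_3) = 0.246154, coefficient = 2
x_4 = 2.0000, f(x_4) = 0.200000, coefficient = 1

I ≈ (0.250000/2) × 2.588180 = 0.323523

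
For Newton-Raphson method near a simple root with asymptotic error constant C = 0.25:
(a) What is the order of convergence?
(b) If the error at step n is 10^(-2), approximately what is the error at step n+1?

(a) Newton-Raphson has quadratic (order 2) convergence near simple roots.
    This means |e_{n+1}| ≈ C|e_n|².

(b) With |e_n| = 10^(-2) and C = 0.25:
    |e_{n+1}| ≈ 0.25 × (10^(-2))² = 0.25 × 10^(-4)

(a) 2 (quadratic); (b) |e_{n+1}| ≈ 2.500e-05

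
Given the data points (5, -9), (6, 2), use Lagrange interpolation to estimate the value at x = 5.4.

Lagrange interpolation formula:
P(x) = Σ yᵢ × Lᵢ(x)
where Lᵢ(x) = Π_{j≠i} (x - xⱼ)/(xᵢ - xⱼ)

L_0(5.4) = (5.4 - 6)/(5 - 6) = 0.600000
L_1(5.4) = (5.4 - 5)/(6 - 5) = 0.400000

P(5.4) = (-9)×L_0(5.4) + 2×L_1(5.4)
P(5.4) = -4.600000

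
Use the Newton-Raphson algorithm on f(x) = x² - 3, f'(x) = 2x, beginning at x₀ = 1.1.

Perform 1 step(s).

f(x) = x² - 3
f'(x) = 2x
x₀ = 1.1

Newton-Raphson formula: x_{n+1} = x_n - f(x_n)/f'(x_n)

Iteration 1:
  f(1.100000) = -1.790000
  f'(1.100000) = 2.200000
  x_1 = 1.100000 - (-1.790000)/2.200000 = 1.913636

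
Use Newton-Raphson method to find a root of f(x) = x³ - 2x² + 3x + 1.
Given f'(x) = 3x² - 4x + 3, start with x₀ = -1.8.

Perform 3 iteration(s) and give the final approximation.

f(x) = x³ - 2x² + 3x + 1
f'(x) = 3x² - 4x + 3
x₀ = -1.8

Newton-Raphson formula: x_{n+1} = x_n - f(x_n)/f'(x_n)

Iteration 1:
  f(-1.800000) = -16.712000
  f'(-1.800000) = 19.920000
  x_1 = -1.800000 - (-16.712000)/19.920000 = -0.961044
Iteration 2:
  f(-0.961044) = -4.617970
  f'(-0.961044) = 9.614994
  x_2 = -0.961044 - (-4.617970)/9.614994 = -0.480756
Iteration 3:
  f(-0.480756) = -1.015635
  f'(-0.480756) = 5.616401
  x_3 = -0.480756 - (-1.015635)/5.616401 = -0.299922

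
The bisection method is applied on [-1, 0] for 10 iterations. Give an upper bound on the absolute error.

Bisection error bound: |error| ≤ (b-a)/2^n
|error| ≤ (0 - (-1))/2^10 = 1/2^10
|error| ≤ 0.0009765625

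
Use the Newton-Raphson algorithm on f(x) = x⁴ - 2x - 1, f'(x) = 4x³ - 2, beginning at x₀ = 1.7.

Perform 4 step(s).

f(x) = x⁴ - 2x - 1
f'(x) = 4x³ - 2
x₀ = 1.7

Newton-Raphson formula: x_{n+1} = x_n - f(x_n)/f'(x_n)

Iteration 1:
  f(1.700000) = 3.952100
  f'(1.700000) = 17.652000
  x_1 = 1.700000 - 3.952100/17.652000 = 1.476110
Iteration 2:
  f(1.476110) = 0.795392
  f'(1.476110) = 10.865198
  x_2 = 1.476110 - 0.795392/10.865198 = 1.402905
Iteration 3:
  f(1.402905) = 0.067773
  f'(1.402905) = 9.044464
  x_3 = 1.402905 - 0.067773/9.044464 = 1.395412
Iteration 4:
  f(1.395412) = 0.000661
  f'(1.395412) = 8.868432
  x_4 = 1.395412 - 0.000661/8.868432 = 1.395337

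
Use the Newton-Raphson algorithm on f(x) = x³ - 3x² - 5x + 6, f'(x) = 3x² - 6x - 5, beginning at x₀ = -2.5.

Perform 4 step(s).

f(x) = x³ - 3x² - 5x + 6
f'(x) = 3x² - 6x - 5
x₀ = -2.5

Newton-Raphson formula: x_{n+1} = x_n - f(x_n)/f'(x_n)

Iteration 1:
  f(-2.500000) = -15.875000
  f'(-2.500000) = 28.750000
  x_1 = -2.500000 - (-15.875000)/28.750000 = -1.947826
Iteration 2:
  f(-1.947826) = -3.033053
  f'(-1.947826) = 18.069036
  x_2 = -1.947826 - (-3.033053)/18.069036 = -1.779967
Iteration 3:
  f(-1.779967) = -0.244450
  f'(-1.779967) = 15.184649
  x_3 = -1.779967 - (-0.244450)/15.184649 = -1.763868
Iteration 4:
  f(-1.763868) = -0.002157
  f'(-1.763868) = 14.916906
  x_4 = -1.763868 - (-0.002157)/14.916906 = -1.763724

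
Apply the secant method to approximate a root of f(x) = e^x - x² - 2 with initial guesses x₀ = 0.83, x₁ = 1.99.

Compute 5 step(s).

f(x) = e^x - x² - 2
x₀ = 0.83, x₁ = 1.99

Secant formula: x_{n+1} = x_n - f(x_n)(x_n - x_{n-1})/(f(x_n) - f(x_{n-1}))

Iteration 1:
  f(0.830000) = -0.395581
  f(1.990000) = 1.355434
  x_2 = 1.990000 - 1.355434×(1.990000 - 0.830000)/(1.355434 - (-0.395581))
       = 1.092062
Iteration 2:
  f(1.990000) = 1.355434
  f(1.092062) = -0.212186
  x_3 = 1.092062 - (-0.212186)×(1.092062 - 1.990000)/(-0.212186 - 1.355434)
       = 1.213603
Iteration 3:
  f(1.092062) = -0.212186
  f(1.213603) = -0.107243
  x_4 = 1.213603 - (-0.107243)×(1.213603 - 1.092062)/(-0.107243 - (-0.212186))
       = 1.337808
Iteration 4:
  f(1.213603) = -0.107243
  f(1.337808) = 0.020951
  x_5 = 1.337808 - 0.020951×(1.337808 - 1.213603)/(0.020951 - (-0.107243))
       = 1.317509
Iteration 5:
  f(1.337808) = 0.020951
  f(1.317509) = -0.001722
  x_6 = 1.317509 - (-0.001722)×(1.317509 - 1.337808)/(-0.001722 - 0.020951)
       = 1.319051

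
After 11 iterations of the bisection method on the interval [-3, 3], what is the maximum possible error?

Bisection error bound: |error| ≤ (b-a)/2^n
|error| ≤ (3 - (-3))/2^11 = 6/2^11
|error| ≤ 0.0029296875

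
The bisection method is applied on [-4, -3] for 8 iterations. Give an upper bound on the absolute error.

Bisection error bound: |error| ≤ (b-a)/2^n
|error| ≤ (-3 - (-4))/2^8 = 1/2^8
|error| ≤ 0.0039062500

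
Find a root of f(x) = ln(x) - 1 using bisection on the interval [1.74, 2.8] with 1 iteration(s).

f(x) = ln(x) - 1
Initial interval: [1.74, 2.8]

Iteration 1:
  c_1 = (1.740000 + 2.800000)/2 = 2.270000
  f(c_1) = f(2.270000) = -0.180220
  f(a) × f(c) ≥ 0, new interval: [2.270000, 2.800000]

After 1 iteration(s), the approximation is c_1 = 2.270000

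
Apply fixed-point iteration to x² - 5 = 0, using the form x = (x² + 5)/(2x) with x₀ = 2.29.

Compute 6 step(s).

Equation: x² - 5 = 0
Fixed-point form: x = (x² + 5)/(2x)
x₀ = 2.29

x_1 = g(2.290000) = 2.236703
x_2 = g(2.236703) = 2.236068
x_3 = g(2.236068) = 2.236068
x_4 = g(2.236068) = 2.236068
x_5 = g(2.236068) = 2.236068
x_6 = g(2.236068) = 2.236068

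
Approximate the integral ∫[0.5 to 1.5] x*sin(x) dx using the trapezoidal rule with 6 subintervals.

f(x) = x*sin(x)
a = 0.5, b = 1.5, n = 6
h = (b - a)/n = 0.166667

Trapezoidal rule: (h/2)[f(x₀) + 2f(x₁) + 2f(x₂) + ... + f(xₙ)]

x_0 = 0.5000, f(x_0) = 0.239713, coefficient = 1
x_1 = 0.6667, f(x_1) = 0.412247, coefficient = 2
x_2 = 0.8333, f(x_2) = 0.616814, coefficient = 2
x_3 = 1.0000, f(x_3) = 0.841471, coefficient = 2
x_4 = 1.1667, f(x_4) = 1.072686, coefficient = 2
x_5 = 1.3333, f(x_5) = 1.295917, coefficient = 2
x_6 = 1.5000, f(x_6) = 1.496242, coefficient = 1

I ≈ (0.166667/2) × 10.214224 = 0.851185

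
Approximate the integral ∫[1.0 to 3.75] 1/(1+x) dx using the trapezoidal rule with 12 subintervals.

f(x) = 1/(1+x)
a = 1.0, b = 3.75, n = 12
h = (b - a)/n = 0.229167

Trapezoidal rule: (h/2)[f(x₀) + 2f(x₁) + 2f(x₂) + ... + f(xₙ)]

x_0 = 1.0000, f(x_0) = 0.500000, coefficient = 1
x_1 = 1.2292, f(x_1) = 0.448598, coefficient = 2
x_2 = 1.4583, f(x_2) = 0.406780, coefficient = 2
x_3 = 1.6875, f(x_3) = 0.372093, coefficient = 2
x_4 = 1.9167, f(x_4) = 0.342857, coefficient = 2
x_5 = 2.1458, f(x_5) = 0.317881, coefficient = 2
x_6 = 2.3750, f(x_6) = 0.296296, coefficient = 2
x_7 = 2.6042, f(x_7) = 0.277457, coefficient = 2
x_8 = 2.8333, f(x_8) = 0.260870, coefficient = 2
x_9 = 3.0625, f(x_9) = 0.246154, coefficient = 2
x_10 = 3.2917, f(x_10) = 0.233010, coefficient = 2
x_11 = 3.5208, f(x_11) = 0.221198, coefficient = 2
x_12 = 3.7500, f(x_12) = 0.210526, coefficient = 1

I ≈ (0.229167/2) × 7.556912 = 0.865896
Exact value: 0.864997
Error: 0.000899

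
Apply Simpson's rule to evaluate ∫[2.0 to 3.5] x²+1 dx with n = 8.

f(x) = x²+1
a = 2.0, b = 3.5, n = 8
h = (b - a)/n = 0.187500

Simpson's rule: (h/3)[f(x₀) + 4f(x₁) + 2f(x₂) + ... + f(xₙ)]

x_0 = 2.0000, f(x_0) = 5.000000, coefficient = 1
x_1 = 2.1875, f(x_1) = 5.785156, coefficient = 4
x_2 = 2.3750, f(x_2) = 6.640625, coefficient = 2
x_3 = 2.5625, f(x_3) = 7.566406, coefficient = 4
x_4 = 2.7500, f(x_4) = 8.562500, coefficient = 2
x_5 = 2.9375, f(x_5) = 9.628906, coefficient = 4
x_6 = 3.1250, f(x_6) = 10.765625, coefficient = 2
x_7 = 3.3125, f(x_7) = 11.972656, coefficient = 4
x_8 = 3.5000, f(x_8) = 13.250000, coefficient = 1

I ≈ (0.187500/3) × 210.000000 = 13.125000
Exact value: 13.125000
Error: 0.000000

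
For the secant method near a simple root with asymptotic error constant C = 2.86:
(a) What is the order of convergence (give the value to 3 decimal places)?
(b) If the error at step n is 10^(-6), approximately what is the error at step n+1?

(a) Secant method has superlinear convergence with order φ = (1+√5)/2 ≈ 1.618.
    This means |e_{n+1}| ≈ C|e_n|^1.618.

(b) With |e_n| = 10^(-6) and C = 2.86:
    |e_{n+1}| ≈ 2.86 × (10^(-6))^1.618 = 2.86 × 10^(-9.71)

(a) ≈ 1.618 (golden ratio); (b) |e_{n+1}| ≈ 5.600e-10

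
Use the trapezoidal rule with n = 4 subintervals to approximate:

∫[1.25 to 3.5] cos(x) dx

f(x) = cos(x)
a = 1.25, b = 3.5, n = 4
h = (b - a)/n = 0.562500

Trapezoidal rule: (h/2)[f(x₀) + 2f(x₁) + 2f(x₂) + ... + f(xₙ)]

x_0 = 1.2500, f(x_0) = 0.315322, coefficient = 1
x_1 = 1.8125, f(x_1) = -0.239357, coefficient = 2
x_2 = 2.3750, f(x_2) = -0.720278, coefficient = 2
x_3 = 2.9375, f(x_3) = -0.979245, coefficient = 2
x_4 = 3.5000, f(x_4) = -0.936457, coefficient = 1

I ≈ (0.562500/2) × -4.498896 = -1.265315
Exact value: -1.299768
Error: 0.034453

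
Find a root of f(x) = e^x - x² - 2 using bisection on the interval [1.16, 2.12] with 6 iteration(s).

f(x) = e^x - x² - 2
Initial interval: [1.16, 2.12]

Iteration 1:
  c_1 = (1.160000 + 2.120000)/2 = 1.640000
  f(c_1) = f(1.640000) = 0.465570
  f(a) × f(c) < 0, new interval: [1.160000, 1.640000]
Iteration 2:
  c_2 = (1.160000 + 1.640000)/2 = 1.400000
  f(c_2) = f(1.400000) = 0.095200
  f(a) × f(c) < 0, new interval: [1.160000, 1.400000]
Iteration 3:
  c_3 = (1.160000 + 1.400000)/2 = 1.280000
  f(c_3) = f(1.280000) = -0.041760
  f(a) × f(c) ≥ 0, new interval: [1.280000, 1.400000]
Iteration 4:
  c_4 = (1.280000 + 1.400000)/2 = 1.340000
  f(c_4) = f(1.340000) = 0.023444
  f(a) × f(c) < 0, new interval: [1.280000, 1.340000]
Iteration 5:
  c_5 = (1.280000 + 1.340000)/2 = 1.310000
  f(c_5) = f(1.310000) = -0.009926
  f(a) × f(c) ≥ 0, new interval: [1.310000, 1.340000]
Iteration 6:
  c_6 = (1.310000 + 1.340000)/2 = 1.325000
  f(c_6) = f(1.325000) = 0.006560
  f(a) × f(c) < 0, new interval: [1.310000, 1.325000]

After 6 iteration(s), the approximation is c_6 = 1.325000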